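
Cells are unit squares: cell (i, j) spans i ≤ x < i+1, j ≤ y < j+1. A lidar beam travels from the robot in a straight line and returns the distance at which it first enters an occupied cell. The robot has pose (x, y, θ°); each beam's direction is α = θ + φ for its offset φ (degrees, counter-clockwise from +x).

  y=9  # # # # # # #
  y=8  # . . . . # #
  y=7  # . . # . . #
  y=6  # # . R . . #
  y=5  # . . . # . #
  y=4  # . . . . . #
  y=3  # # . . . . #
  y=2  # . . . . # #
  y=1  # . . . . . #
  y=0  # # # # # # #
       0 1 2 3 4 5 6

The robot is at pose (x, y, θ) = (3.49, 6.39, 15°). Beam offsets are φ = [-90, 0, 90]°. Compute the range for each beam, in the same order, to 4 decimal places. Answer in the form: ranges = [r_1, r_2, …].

beam 1: φ=-90°, α=285°
  d=(0.2588,-0.9659)  start (3,6)  tX=1.9705 tY=0.4038  stride 1/|dx|=3.8637 1/|dy|=1.0353
    cross y-line → (3,5), t=0.4038
    cross y-line → (3,4), t=1.4390
    cross x-line → (4,4), t=1.9705
    cross y-line → (4,3), t=2.4743
    cross y-line → (4,2), t=3.5096
    cross y-line → (4,1), t=4.5449
    cross y-line → (4,0), t=5.5801 (wall)
  → r_1 = 5.5801
beam 2: φ=0°, α=15°
  d=(0.9659,0.2588)  start (3,6)  tX=0.5280 tY=2.3569  stride 1/|dx|=1.0353 1/|dy|=3.8637
    cross x-line → (4,6), t=0.5280
    cross x-line → (5,6), t=1.5633
    cross y-line → (5,7), t=2.3569
    cross x-line → (6,7), t=2.5985 (wall)
  → r_2 = 2.5985
beam 3: φ=90°, α=105°
  d=(-0.2588,0.9659)  start (3,6)  tX=1.8932 tY=0.6315  stride 1/|dx|=3.8637 1/|dy|=1.0353
    cross y-line → (3,7), t=0.6315 (wall)
  → r_3 = 0.6315

ranges = [5.5801, 2.5985, 0.6315]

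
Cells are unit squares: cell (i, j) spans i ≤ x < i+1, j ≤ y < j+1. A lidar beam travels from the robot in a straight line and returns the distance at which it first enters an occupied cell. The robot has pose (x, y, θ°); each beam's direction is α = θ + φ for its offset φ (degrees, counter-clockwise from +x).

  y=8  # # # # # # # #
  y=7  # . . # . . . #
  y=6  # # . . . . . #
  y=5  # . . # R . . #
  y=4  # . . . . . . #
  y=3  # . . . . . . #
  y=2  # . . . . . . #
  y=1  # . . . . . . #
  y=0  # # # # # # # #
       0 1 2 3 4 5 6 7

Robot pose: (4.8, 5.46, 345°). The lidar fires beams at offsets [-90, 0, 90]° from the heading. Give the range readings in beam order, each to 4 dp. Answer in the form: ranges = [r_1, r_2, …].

ranges = [4.6173, 2.2776, 2.6296]

beam 1: φ=-90°, α=255°
  cosα=-0.2588 sinα=-0.9659 | (4,5) | tMaxX 3.0910 tMaxY 0.4762 | tΔX 3.8637 tΔY 1.0353
    t=0.4762 [y] (4,4)
    t=1.5115 [y] (4,3)
    t=2.5468 [y] (4,2)
    t=3.0910 [x] (3,2)
    t=3.5821 [y] (3,1)
    t=4.6173 [y] (3,0) — stop
  → r_1 = 4.6173
beam 2: φ=0°, α=345°
  cosα=0.9659 sinα=-0.2588 | (4,5) | tMaxX 0.2071 tMaxY 1.7773 | tΔX 1.0353 tΔY 3.8637
    t=0.2071 [x] (5,5)
    t=1.2423 [x] (6,5)
    t=1.7773 [y] (6,4)
    t=2.2776 [x] (7,4) — stop
  → r_2 = 2.2776
beam 3: φ=90°, α=75°
  cosα=0.2588 sinα=0.9659 | (4,5) | tMaxX 0.7727 tMaxY 0.5590 | tΔX 3.8637 tΔY 1.0353
    t=0.5590 [y] (4,6)
    t=0.7727 [x] (5,6)
    t=1.5943 [y] (5,7)
    t=2.6296 [y] (5,8) — stop
  → r_3 = 2.6296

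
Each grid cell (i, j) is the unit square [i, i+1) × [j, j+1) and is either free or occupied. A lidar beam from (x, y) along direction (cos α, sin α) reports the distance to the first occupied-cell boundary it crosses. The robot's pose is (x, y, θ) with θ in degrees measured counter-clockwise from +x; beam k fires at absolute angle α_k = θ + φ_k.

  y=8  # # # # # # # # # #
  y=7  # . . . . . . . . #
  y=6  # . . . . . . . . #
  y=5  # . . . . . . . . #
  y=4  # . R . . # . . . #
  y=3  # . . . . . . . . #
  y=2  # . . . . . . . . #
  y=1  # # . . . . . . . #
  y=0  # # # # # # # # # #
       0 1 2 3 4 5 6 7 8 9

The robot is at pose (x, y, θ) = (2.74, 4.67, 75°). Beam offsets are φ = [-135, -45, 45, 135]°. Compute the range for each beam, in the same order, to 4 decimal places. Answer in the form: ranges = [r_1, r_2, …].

beam 1: φ=-135°, α=300°
  direction (0.5000, -0.8660); cell (2,4); t to first gridline: x 0.5200, y 0.7736 (then +2.0000 / +1.1547)
    (3,4) via x @ 0.5200
    (3,3) via y @ 0.7736
    (3,2) via y @ 1.9283
    (4,2) via x @ 2.5200
    (4,1) via y @ 3.0831
    (4,0) via y @ 4.2378  # hit
  → r_1 = 4.2378
beam 2: φ=-45°, α=30°
  direction (0.8660, 0.5000); cell (2,4); t to first gridline: x 0.3002, y 0.6600 (then +1.1547 / +2.0000)
    (3,4) via x @ 0.3002
    (3,5) via y @ 0.6600
    (4,5) via x @ 1.4549
    (5,5) via x @ 2.6096
    (5,6) via y @ 2.6600
    (6,6) via x @ 3.7643
    (6,7) via y @ 4.6600
    (7,7) via x @ 4.9190
    (8,7) via x @ 6.0737
    (8,8) via y @ 6.6600  # hit
  → r_2 = 6.6600
beam 3: φ=45°, α=120°
  direction (-0.5000, 0.8660); cell (2,4); t to first gridline: x 1.4800, y 0.3811 (then +2.0000 / +1.1547)
    (2,5) via y @ 0.3811
    (1,5) via x @ 1.4800
    (1,6) via y @ 1.5358
    (1,7) via y @ 2.6905
    (0,7) via x @ 3.4800  # hit
  → r_3 = 3.4800
beam 4: φ=135°, α=210°
  direction (-0.8660, -0.5000); cell (2,4); t to first gridline: x 0.8545, y 1.3400 (then +1.1547 / +2.0000)
    (1,4) via x @ 0.8545
    (1,3) via y @ 1.3400
    (0,3) via x @ 2.0092  # hit
  → r_4 = 2.0092

ranges = [4.2378, 6.6600, 3.4800, 2.0092]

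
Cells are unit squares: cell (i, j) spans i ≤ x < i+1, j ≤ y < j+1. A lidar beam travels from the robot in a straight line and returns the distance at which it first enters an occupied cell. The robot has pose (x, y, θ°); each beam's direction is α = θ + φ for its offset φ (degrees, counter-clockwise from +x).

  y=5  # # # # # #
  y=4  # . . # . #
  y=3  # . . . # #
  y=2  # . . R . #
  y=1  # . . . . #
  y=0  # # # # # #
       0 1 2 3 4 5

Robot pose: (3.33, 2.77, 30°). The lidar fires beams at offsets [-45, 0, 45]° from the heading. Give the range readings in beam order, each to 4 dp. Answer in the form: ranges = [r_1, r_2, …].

beam 1: φ=-45°, α=345°
  dir = (cos 345°, sin 345°) = (0.9659, -0.2588); from cell (3,2)
  next x-line at t=0.6936, next y-line at t=2.9751; Δt_x=1.0353, Δt_y=3.8637
    x: enter (4,2) at t=0.6936
    x: enter (5,2) at t=1.7289 ← occupied
  → r_1 = 1.7289
beam 2: φ=0°, α=30°
  dir = (cos 30°, sin 30°) = (0.8660, 0.5000); from cell (3,2)
  next x-line at t=0.7736, next y-line at t=0.4600; Δt_x=1.1547, Δt_y=2.0000
    y: enter (3,3) at t=0.4600
    x: enter (4,3) at t=0.7736 ← occupied
  → r_2 = 0.7736
beam 3: φ=45°, α=75°
  dir = (cos 75°, sin 75°) = (0.2588, 0.9659); from cell (3,2)
  next x-line at t=2.5887, next y-line at t=0.2381; Δt_x=3.8637, Δt_y=1.0353
    y: enter (3,3) at t=0.2381
    y: enter (3,4) at t=1.2734 ← occupied
  → r_3 = 1.2734

ranges = [1.7289, 0.7736, 1.2734]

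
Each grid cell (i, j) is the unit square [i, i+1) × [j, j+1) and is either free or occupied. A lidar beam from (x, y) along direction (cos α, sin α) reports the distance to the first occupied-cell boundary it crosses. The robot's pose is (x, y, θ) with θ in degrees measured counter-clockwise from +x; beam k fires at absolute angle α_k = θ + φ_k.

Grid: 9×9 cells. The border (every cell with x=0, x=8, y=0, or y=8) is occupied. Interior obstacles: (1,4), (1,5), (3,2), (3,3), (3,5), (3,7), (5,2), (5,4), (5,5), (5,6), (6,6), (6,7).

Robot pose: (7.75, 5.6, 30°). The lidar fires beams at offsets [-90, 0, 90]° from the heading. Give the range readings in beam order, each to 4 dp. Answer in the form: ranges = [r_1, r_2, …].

beam 1: φ=-90°, α=300°
  direction (0.5000, -0.8660); cell (7,5); t to first gridline: x 0.5000, y 0.6928 (then +2.0000 / +1.1547)
    (8,5) via x @ 0.5000  # hit
  → r_1 = 0.5000
beam 2: φ=0°, α=30°
  direction (0.8660, 0.5000); cell (7,5); t to first gridline: x 0.2887, y 0.8000 (then +1.1547 / +2.0000)
    (8,5) via x @ 0.2887  # hit
  → r_2 = 0.2887
beam 3: φ=90°, α=120°
  direction (-0.5000, 0.8660); cell (7,5); t to first gridline: x 1.5000, y 0.4619 (then +2.0000 / +1.1547)
    (7,6) via y @ 0.4619
    (6,6) via x @ 1.5000  # hit
  → r_3 = 1.5000

ranges = [0.5000, 0.2887, 1.5000]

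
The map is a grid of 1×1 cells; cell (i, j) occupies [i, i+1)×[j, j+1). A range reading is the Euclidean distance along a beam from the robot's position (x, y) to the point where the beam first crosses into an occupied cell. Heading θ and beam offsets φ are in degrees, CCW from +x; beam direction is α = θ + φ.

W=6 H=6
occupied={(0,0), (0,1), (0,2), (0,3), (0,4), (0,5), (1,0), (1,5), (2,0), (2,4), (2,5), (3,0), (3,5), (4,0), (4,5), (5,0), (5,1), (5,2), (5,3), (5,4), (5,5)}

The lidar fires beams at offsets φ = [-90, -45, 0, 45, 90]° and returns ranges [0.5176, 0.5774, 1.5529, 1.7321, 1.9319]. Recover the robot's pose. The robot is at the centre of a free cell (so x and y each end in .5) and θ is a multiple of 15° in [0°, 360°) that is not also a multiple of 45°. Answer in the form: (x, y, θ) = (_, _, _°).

Enumerate (i+0.5, j+0.5, θ) over the 15 free cells and 16 admissible headings. For each, cast all 5 beams and compare to the given ranges.
  (3.5, 4.5, 30°): beam 1 = 3.0000 ≠ 0.5176 ✗
  (3.5, 1.5, 105°): beam 1 = 1.5529 ≠ 0.5176 ✗
  (1.5, 1.5, 300°): beam 1 = 0.5774 ≠ 0.5176 ✗
  …
  (4.5, 3.5, 75°): r_1=0.5176, r_2=0.5774, r_3=1.5529, r_4=1.7321, r_5=1.9319 — all match ✓
No second candidate reproduces the full scan.

(x, y, θ) = (4.5, 3.5, 75°)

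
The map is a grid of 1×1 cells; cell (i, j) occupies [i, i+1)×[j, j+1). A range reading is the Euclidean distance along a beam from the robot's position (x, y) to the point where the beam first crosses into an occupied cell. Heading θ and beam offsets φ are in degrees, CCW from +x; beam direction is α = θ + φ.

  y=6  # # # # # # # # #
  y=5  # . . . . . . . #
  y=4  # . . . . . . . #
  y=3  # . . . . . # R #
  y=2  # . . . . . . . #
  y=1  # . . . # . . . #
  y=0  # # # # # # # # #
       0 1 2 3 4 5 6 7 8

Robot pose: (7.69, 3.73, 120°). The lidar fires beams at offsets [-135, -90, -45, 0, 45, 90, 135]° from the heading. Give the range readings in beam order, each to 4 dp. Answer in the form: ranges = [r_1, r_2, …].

ranges = [0.3209, 0.3580, 1.1977, 2.6212, 0.7143, 0.7967, 2.8263]

beam 1: φ=-135°, α=345°
  d=(0.9659,-0.2588)  start (7,3)  tX=0.3209 tY=2.8205  stride 1/|dx|=1.0353 1/|dy|=3.8637
    cross x-line → (8,3), t=0.3209 (wall)
  → r_1 = 0.3209
beam 2: φ=-90°, α=30°
  d=(0.8660,0.5000)  start (7,3)  tX=0.3580 tY=0.5400  stride 1/|dx|=1.1547 1/|dy|=2.0000
    cross x-line → (8,3), t=0.3580 (wall)
  → r_2 = 0.3580
beam 3: φ=-45°, α=75°
  d=(0.2588,0.9659)  start (7,3)  tX=1.1977 tY=0.2795  stride 1/|dx|=3.8637 1/|dy|=1.0353
    cross y-line → (7,4), t=0.2795
    cross x-line → (8,4), t=1.1977 (wall)
  → r_3 = 1.1977
beam 4: φ=0°, α=120°
  d=(-0.5000,0.8660)  start (7,3)  tX=1.3800 tY=0.3118  stride 1/|dx|=2.0000 1/|dy|=1.1547
    cross y-line → (7,4), t=0.3118
    cross x-line → (6,4), t=1.3800
    cross y-line → (6,5), t=1.4665
    cross y-line → (6,6), t=2.6212 (wall)
  → r_4 = 2.6212
beam 5: φ=45°, α=165°
  d=(-0.9659,0.2588)  start (7,3)  tX=0.7143 tY=1.0432  stride 1/|dx|=1.0353 1/|dy|=3.8637
    cross x-line → (6,3), t=0.7143 (wall)
  → r_5 = 0.7143
beam 6: φ=90°, α=210°
  d=(-0.8660,-0.5000)  start (7,3)  tX=0.7967 tY=1.4600  stride 1/|dx|=1.1547 1/|dy|=2.0000
    cross x-line → (6,3), t=0.7967 (wall)
  → r_6 = 0.7967
beam 7: φ=135°, α=255°
  d=(-0.2588,-0.9659)  start (7,3)  tX=2.6660 tY=0.7558  stride 1/|dx|=3.8637 1/|dy|=1.0353
    cross y-line → (7,2), t=0.7558
    cross y-line → (7,1), t=1.7910
    cross x-line → (6,1), t=2.6660
    cross y-line → (6,0), t=2.8263 (wall)
  → r_7 = 2.8263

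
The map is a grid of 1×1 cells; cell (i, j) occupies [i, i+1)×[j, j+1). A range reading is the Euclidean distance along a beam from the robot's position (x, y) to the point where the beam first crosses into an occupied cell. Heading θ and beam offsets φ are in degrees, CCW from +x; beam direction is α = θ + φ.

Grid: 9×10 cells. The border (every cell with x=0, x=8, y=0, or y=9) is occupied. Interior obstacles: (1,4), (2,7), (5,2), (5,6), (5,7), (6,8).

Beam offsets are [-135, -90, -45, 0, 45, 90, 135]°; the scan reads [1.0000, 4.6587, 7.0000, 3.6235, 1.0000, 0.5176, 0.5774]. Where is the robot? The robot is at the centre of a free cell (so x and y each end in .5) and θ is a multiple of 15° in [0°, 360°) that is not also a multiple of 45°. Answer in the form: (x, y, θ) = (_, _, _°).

(x, y, θ) = (4.5, 1.5, 165°)

Enumerate (i+0.5, j+0.5, θ) over the 50 free cells and 16 admissible headings. For each, cast all 7 beams and compare to the given ranges.
  (3.5, 5.5, 15°): beam 1 = 5.0000 ≠ 1.0000 ✗
  (3.5, 7.5, 345°): beam 1 = 0.5774 ≠ 1.0000 ✗
  (1.5, 2.5, 120°): beam 1 = 5.7956 ≠ 1.0000 ✗
  …
  (4.5, 1.5, 165°): r_1=1.0000, r_2=4.6587, r_3=7.0000, r_4=3.6235, r_5=1.0000, r_6=0.5176, r_7=0.5774 — all match ✓
No second candidate reproduces the full scan.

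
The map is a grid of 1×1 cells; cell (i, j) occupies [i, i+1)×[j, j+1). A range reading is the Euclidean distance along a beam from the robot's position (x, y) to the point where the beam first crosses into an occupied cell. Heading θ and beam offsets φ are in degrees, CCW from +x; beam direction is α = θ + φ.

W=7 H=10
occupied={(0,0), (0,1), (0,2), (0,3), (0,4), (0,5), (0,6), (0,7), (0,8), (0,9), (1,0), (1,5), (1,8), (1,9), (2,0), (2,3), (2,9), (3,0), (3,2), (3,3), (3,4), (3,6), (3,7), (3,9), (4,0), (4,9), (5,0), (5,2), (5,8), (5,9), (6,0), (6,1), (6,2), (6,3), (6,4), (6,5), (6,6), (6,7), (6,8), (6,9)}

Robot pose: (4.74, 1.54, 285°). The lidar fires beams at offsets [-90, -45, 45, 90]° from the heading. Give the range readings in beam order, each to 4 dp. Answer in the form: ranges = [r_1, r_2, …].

ranges = [2.0864, 0.6235, 1.0800, 1.3044]

beam 1: φ=-90°, α=195°
  dir = (cos 195°, sin 195°) = (-0.9659, -0.2588); from cell (4,1)
  next x-line at t=0.7661, next y-line at t=2.0864; Δt_x=1.0353, Δt_y=3.8637
    x: enter (3,1) at t=0.7661
    x: enter (2,1) at t=1.8014
    y: enter (2,0) at t=2.0864 ← occupied
  → r_1 = 2.0864
beam 2: φ=-45°, α=240°
  dir = (cos 240°, sin 240°) = (-0.5000, -0.8660); from cell (4,1)
  next x-line at t=1.4800, next y-line at t=0.6235; Δt_x=2.0000, Δt_y=1.1547
    y: enter (4,0) at t=0.6235 ← occupied
  → r_2 = 0.6235
beam 3: φ=45°, α=330°
  dir = (cos 330°, sin 330°) = (0.8660, -0.5000); from cell (4,1)
  next x-line at t=0.3002, next y-line at t=1.0800; Δt_x=1.1547, Δt_y=2.0000
    x: enter (5,1) at t=0.3002
    y: enter (5,0) at t=1.0800 ← occupied
  → r_3 = 1.0800
beam 4: φ=90°, α=15°
  dir = (cos 15°, sin 15°) = (0.9659, 0.2588); from cell (4,1)
  next x-line at t=0.2692, next y-line at t=1.7773; Δt_x=1.0353, Δt_y=3.8637
    x: enter (5,1) at t=0.2692
    x: enter (6,1) at t=1.3044 ← occupied
  → r_4 = 1.3044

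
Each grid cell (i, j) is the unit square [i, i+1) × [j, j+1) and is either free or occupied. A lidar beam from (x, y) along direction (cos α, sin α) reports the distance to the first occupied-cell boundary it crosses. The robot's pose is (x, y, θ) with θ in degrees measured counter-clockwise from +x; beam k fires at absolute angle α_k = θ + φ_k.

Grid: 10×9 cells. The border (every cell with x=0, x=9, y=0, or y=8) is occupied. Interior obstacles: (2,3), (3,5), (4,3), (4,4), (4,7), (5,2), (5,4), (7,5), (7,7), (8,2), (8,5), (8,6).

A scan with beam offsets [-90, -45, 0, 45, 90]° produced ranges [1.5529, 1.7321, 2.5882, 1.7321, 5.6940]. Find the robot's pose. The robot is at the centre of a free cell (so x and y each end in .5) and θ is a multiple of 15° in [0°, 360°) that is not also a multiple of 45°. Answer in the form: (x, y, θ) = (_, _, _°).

(x, y, θ) = (6.5, 6.5, 195°)

Enumerate (i+0.5, j+0.5, θ) over the 44 free cells and 16 admissible headings. For each, cast all 5 beams and compare to the given ranges.
  (4.5, 1.5, 150°): beam 1 = 1.0000 ≠ 1.5529 ✗
  (5.5, 7.5, 255°): beam 1 = 0.5176 ≠ 1.5529 ✗
  (2.5, 5.5, 285°): beam 2 = 3.0000 ≠ 1.7321 ✗
  (2.5, 2.5, 330°): beam 1 = 1.7321 ≠ 1.5529 ✗
  (8.5, 7.5, 300°): beam 1 = 0.5774 ≠ 1.5529 ✗
  …
  (6.5, 6.5, 195°): r_1=1.5529, r_2=1.7321, r_3=2.5882, r_4=1.7321, r_5=5.6940 — all match ✓
No second candidate reproduces the full scan.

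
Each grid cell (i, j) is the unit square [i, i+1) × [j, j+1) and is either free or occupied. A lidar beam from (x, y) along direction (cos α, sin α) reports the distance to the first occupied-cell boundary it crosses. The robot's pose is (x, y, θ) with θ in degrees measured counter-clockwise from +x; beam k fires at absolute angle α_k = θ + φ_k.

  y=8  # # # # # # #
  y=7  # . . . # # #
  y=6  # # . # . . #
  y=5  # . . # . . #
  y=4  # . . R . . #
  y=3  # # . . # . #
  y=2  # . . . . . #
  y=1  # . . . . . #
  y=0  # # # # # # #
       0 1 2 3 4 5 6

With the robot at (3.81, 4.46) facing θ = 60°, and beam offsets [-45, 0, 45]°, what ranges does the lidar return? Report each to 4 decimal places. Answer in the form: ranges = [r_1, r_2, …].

ranges = [2.2673, 2.9329, 0.5590]

beam 1: φ=-45°, α=15°
  d=(0.9659,0.2588)  start (3,4)  tX=0.1967 tY=2.0864  stride 1/|dx|=1.0353 1/|dy|=3.8637
    cross x-line → (4,4), t=0.1967
    cross x-line → (5,4), t=1.2320
    cross y-line → (5,5), t=2.0864
    cross x-line → (6,5), t=2.2673 (wall)
  → r_1 = 2.2673
beam 2: φ=0°, α=60°
  d=(0.5000,0.8660)  start (3,4)  tX=0.3800 tY=0.6235  stride 1/|dx|=2.0000 1/|dy|=1.1547
    cross x-line → (4,4), t=0.3800
    cross y-line → (4,5), t=0.6235
    cross y-line → (4,6), t=1.7782
    cross x-line → (5,6), t=2.3800
    cross y-line → (5,7), t=2.9329 (wall)
  → r_2 = 2.9329
beam 3: φ=45°, α=105°
  d=(-0.2588,0.9659)  start (3,4)  tX=3.1296 tY=0.5590  stride 1/|dx|=3.8637 1/|dy|=1.0353
    cross y-line → (3,5), t=0.5590 (wall)
  → r_3 = 0.5590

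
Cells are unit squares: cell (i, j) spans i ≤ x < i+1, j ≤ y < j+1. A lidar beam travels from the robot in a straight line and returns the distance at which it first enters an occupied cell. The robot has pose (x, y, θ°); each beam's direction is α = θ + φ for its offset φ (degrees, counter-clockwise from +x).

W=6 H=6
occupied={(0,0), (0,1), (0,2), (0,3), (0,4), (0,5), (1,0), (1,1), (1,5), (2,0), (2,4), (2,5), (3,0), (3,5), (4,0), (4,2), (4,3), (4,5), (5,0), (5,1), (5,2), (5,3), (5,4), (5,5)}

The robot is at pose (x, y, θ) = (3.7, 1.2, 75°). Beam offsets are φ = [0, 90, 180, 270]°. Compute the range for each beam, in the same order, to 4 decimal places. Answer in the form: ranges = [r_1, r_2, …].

beam 1: φ=0°, α=75°
  direction (0.2588, 0.9659); cell (3,1); t to first gridline: x 1.1591, y 0.8282 (then +3.8637 / +1.0353)
    (3,2) via y @ 0.8282
    (4,2) via x @ 1.1591  # hit
  → r_1 = 1.1591
beam 2: φ=90°, α=165°
  direction (-0.9659, 0.2588); cell (3,1); t to first gridline: x 0.7247, y 3.0910 (then +1.0353 / +3.8637)
    (2,1) via x @ 0.7247
    (1,1) via x @ 1.7600  # hit
  → r_2 = 1.7600
beam 3: φ=180°, α=255°
  direction (-0.2588, -0.9659); cell (3,1); t to first gridline: x 2.7046, y 0.2071 (then +3.8637 / +1.0353)
    (3,0) via y @ 0.2071  # hit
  → r_3 = 0.2071
beam 4: φ=270°, α=345°
  direction (0.9659, -0.2588); cell (3,1); t to first gridline: x 0.3106, y 0.7727 (then +1.0353 / +3.8637)
    (4,1) via x @ 0.3106
    (4,0) via y @ 0.7727  # hit
  → r_4 = 0.7727

ranges = [1.1591, 1.7600, 0.2071, 0.7727]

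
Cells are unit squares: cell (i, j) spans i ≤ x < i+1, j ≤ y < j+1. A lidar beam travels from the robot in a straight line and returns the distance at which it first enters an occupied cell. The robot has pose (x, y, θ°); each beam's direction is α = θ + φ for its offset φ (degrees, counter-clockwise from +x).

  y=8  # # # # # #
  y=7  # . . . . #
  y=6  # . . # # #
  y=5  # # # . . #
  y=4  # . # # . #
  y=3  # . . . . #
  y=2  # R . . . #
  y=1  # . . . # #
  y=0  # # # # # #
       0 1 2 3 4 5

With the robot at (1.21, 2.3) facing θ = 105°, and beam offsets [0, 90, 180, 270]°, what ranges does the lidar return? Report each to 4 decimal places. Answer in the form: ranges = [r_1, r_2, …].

beam 1: φ=0°, α=105°
  direction (-0.2588, 0.9659); cell (1,2); t to first gridline: x 0.8114, y 0.7247 (then +3.8637 / +1.0353)
    (1,3) via y @ 0.7247
    (0,3) via x @ 0.8114  # hit
  → r_1 = 0.8114
beam 2: φ=90°, α=195°
  direction (-0.9659, -0.2588); cell (1,2); t to first gridline: x 0.2174, y 1.1591 (then +1.0353 / +3.8637)
    (0,2) via x @ 0.2174  # hit
  → r_2 = 0.2174
beam 3: φ=180°, α=285°
  direction (0.2588, -0.9659); cell (1,2); t to first gridline: x 3.0523, y 0.3106 (then +3.8637 / +1.0353)
    (1,1) via y @ 0.3106
    (1,0) via y @ 1.3459  # hit
  → r_3 = 1.3459
beam 4: φ=270°, α=15°
  direction (0.9659, 0.2588); cell (1,2); t to first gridline: x 0.8179, y 2.7046 (then +1.0353 / +3.8637)
    (2,2) via x @ 0.8179
    (3,2) via x @ 1.8531
    (3,3) via y @ 2.7046
    (4,3) via x @ 2.8884
    (5,3) via x @ 3.9237  # hit
  → r_4 = 3.9237

ranges = [0.8114, 0.2174, 1.3459, 3.9237]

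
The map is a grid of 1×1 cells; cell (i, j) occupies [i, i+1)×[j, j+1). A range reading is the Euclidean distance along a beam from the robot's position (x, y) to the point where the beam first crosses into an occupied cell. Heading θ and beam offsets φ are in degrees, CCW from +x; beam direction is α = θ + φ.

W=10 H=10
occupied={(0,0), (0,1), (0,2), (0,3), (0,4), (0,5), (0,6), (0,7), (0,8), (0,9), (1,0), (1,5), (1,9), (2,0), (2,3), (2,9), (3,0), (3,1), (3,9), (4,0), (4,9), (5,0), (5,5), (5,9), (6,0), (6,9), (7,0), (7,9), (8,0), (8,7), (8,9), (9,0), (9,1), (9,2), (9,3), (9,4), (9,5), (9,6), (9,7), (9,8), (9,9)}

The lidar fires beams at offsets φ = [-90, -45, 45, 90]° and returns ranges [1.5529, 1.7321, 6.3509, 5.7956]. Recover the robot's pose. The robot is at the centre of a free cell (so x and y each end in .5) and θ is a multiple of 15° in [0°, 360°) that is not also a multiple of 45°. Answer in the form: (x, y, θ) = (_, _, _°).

(x, y, θ) = (7.5, 3.5, 75°)

Candidates: 59 free-cell centres × 16 headings = 944 poses. Raycast each; keep the one whose scan matches to 4 dp.
  (3.5, 6.5, 255°): beam 1 = 2.5882 ≠ 1.5529 ✗
  (3.5, 4.5, 120°): beam 1 = 1.7321 ≠ 1.5529 ✗
  (7.5, 3.5, 240°): beam 1 = 7.5056 ≠ 1.5529 ✗
  (1.5, 6.5, 150°): beam 1 = 2.8868 ≠ 1.5529 ✗
  (5.5, 8.5, 255°): beam 1 = 1.9319 ≠ 1.5529 ✗
  …
  (7.5, 3.5, 75°): r_1=1.5529, r_2=1.7321, r_3=6.3509, r_4=5.7956 — all match ✓
No second candidate reproduces the full scan.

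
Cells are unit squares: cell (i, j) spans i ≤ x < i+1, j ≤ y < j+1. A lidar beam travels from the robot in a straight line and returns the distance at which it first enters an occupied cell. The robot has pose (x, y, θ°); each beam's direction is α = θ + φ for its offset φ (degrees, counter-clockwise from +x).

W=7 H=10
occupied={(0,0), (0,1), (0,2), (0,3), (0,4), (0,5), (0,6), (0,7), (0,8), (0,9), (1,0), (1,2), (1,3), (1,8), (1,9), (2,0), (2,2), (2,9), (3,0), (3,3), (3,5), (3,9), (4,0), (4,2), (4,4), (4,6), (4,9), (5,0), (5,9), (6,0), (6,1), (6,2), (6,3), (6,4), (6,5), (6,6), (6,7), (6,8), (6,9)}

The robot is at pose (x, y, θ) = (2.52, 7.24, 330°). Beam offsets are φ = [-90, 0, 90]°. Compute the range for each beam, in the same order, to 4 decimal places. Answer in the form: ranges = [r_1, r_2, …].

beam 1: φ=-90°, α=240°
  cosα=-0.5000 sinα=-0.8660 | (2,7) | tMaxX 1.0400 tMaxY 0.2771 | tΔX 2.0000 tΔY 1.1547
    t=0.2771 [y] (2,6)
    t=1.0400 [x] (1,6)
    t=1.4318 [y] (1,5)
    t=2.5865 [y] (1,4)
    t=3.0400 [x] (0,4) — stop
  → r_1 = 3.0400
beam 2: φ=0°, α=330°
  cosα=0.8660 sinα=-0.5000 | (2,7) | tMaxX 0.5543 tMaxY 0.4800 | tΔX 1.1547 tΔY 2.0000
    t=0.4800 [y] (2,6)
    t=0.5543 [x] (3,6)
    t=1.7090 [x] (4,6) — stop
  → r_2 = 1.7090
beam 3: φ=90°, α=60°
  cosα=0.5000 sinα=0.8660 | (2,7) | tMaxX 0.9600 tMaxY 0.8776 | tΔX 2.0000 tΔY 1.1547
    t=0.8776 [y] (2,8)
    t=0.9600 [x] (3,8)
    t=2.0323 [y] (3,9) — stop
  → r_3 = 2.0323

ranges = [3.0400, 1.7090, 2.0323]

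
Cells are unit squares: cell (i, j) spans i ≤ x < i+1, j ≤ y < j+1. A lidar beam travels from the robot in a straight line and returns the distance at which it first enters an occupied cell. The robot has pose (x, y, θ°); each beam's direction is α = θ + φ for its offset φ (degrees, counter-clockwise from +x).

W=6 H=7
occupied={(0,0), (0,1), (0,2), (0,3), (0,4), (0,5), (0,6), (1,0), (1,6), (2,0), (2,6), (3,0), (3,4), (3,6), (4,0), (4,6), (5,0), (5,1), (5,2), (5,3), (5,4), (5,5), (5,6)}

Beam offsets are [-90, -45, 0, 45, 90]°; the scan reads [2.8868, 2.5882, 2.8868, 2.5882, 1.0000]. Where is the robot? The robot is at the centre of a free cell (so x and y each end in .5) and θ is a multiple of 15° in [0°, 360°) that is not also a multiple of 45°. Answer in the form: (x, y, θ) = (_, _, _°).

(x, y, θ) = (2.5, 3.5, 330°)

Enumerate (i+0.5, j+0.5, θ) over the 19 free cells and 16 admissible headings. For each, cast all 5 beams and compare to the given ranges.
  (1.5, 1.5, 60°): beam 1 = 1.0000 ≠ 2.8868 ✗
  (4.5, 4.5, 120°): beam 1 = 0.5774 ≠ 2.8868 ✗
  (4.5, 2.5, 165°): beam 1 = 1.9319 ≠ 2.8868 ✗
  …
  (2.5, 3.5, 330°): r_1=2.8868, r_2=2.5882, r_3=2.8868, r_4=2.5882, r_5=1.0000 — all match ✓
Unique over the lattice → pose = (2.5, 3.5, 330°).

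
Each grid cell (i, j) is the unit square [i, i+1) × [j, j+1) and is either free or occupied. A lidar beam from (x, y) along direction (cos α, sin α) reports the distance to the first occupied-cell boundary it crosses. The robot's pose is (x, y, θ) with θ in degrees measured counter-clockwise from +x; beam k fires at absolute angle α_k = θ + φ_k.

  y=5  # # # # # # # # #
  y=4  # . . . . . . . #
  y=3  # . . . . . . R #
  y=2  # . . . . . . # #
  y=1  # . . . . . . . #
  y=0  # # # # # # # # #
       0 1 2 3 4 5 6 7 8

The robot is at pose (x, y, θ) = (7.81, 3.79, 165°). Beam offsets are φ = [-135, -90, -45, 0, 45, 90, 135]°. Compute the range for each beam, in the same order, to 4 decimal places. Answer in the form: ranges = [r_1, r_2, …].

ranges = [0.2194, 0.7341, 1.3972, 4.6751, 5.5800, 0.8179, 0.3800]

beam 1: φ=-135°, α=30°
  dir = (cos 30°, sin 30°) = (0.8660, 0.5000); from cell (7,3)
  next x-line at t=0.2194, next y-line at t=0.4200; Δt_x=1.1547, Δt_y=2.0000
    x: enter (8,3) at t=0.2194 ← occupied
  → r_1 = 0.2194
beam 2: φ=-90°, α=75°
  dir = (cos 75°, sin 75°) = (0.2588, 0.9659); from cell (7,3)
  next x-line at t=0.7341, next y-line at t=0.2174; Δt_x=3.8637, Δt_y=1.0353
    y: enter (7,4) at t=0.2174
    x: enter (8,4) at t=0.7341 ← occupied
  → r_2 = 0.7341
beam 3: φ=-45°, α=120°
  dir = (cos 120°, sin 120°) = (-0.5000, 0.8660); from cell (7,3)
  next x-line at t=1.6200, next y-line at t=0.2425; Δt_x=2.0000, Δt_y=1.1547
    y: enter (7,4) at t=0.2425
    y: enter (7,5) at t=1.3972 ← occupied
  → r_3 = 1.3972
beam 4: φ=0°, α=165°
  dir = (cos 165°, sin 165°) = (-0.9659, 0.2588); from cell (7,3)
  next x-line at t=0.8386, next y-line at t=0.8114; Δt_x=1.0353, Δt_y=3.8637
    y: enter (7,4) at t=0.8114
    x: enter (6,4) at t=0.8386
    x: enter (5,4) at t=1.8738
    x: enter (4,4) at t=2.9091
    x: enter (3,4) at t=3.9444
    y: enter (3,5) at t=4.6751 ← occupied
  → r_4 = 4.6751
beam 5: φ=45°, α=210°
  dir = (cos 210°, sin 210°) = (-0.8660, -0.5000); from cell (7,3)
  next x-line at t=0.9353, next y-line at t=1.5800; Δt_x=1.1547, Δt_y=2.0000
    x: enter (6,3) at t=0.9353
    y: enter (6,2) at t=1.5800
    x: enter (5,2) at t=2.0900
    x: enter (4,2) at t=3.2447
    y: enter (4,1) at t=3.5800
    x: enter (3,1) at t=4.3994
    x: enter (2,1) at t=5.5541
    y: enter (2,0) at t=5.5800 ← occupied
  → r_5 = 5.5800
beam 6: φ=90°, α=255°
  dir = (cos 255°, sin 255°) = (-0.2588, -0.9659); from cell (7,3)
  next x-line at t=3.1296, next y-line at t=0.8179; Δt_x=3.8637, Δt_y=1.0353
    y: enter (7,2) at t=0.8179 ← occupied
  → r_6 = 0.8179
beam 7: φ=135°, α=300°
  dir = (cos 300°, sin 300°) = (0.5000, -0.8660); from cell (7,3)
  next x-line at t=0.3800, next y-line at t=0.9122; Δt_x=2.0000, Δt_y=1.1547
    x: enter (8,3) at t=0.3800 ← occupied
  → r_7 = 0.3800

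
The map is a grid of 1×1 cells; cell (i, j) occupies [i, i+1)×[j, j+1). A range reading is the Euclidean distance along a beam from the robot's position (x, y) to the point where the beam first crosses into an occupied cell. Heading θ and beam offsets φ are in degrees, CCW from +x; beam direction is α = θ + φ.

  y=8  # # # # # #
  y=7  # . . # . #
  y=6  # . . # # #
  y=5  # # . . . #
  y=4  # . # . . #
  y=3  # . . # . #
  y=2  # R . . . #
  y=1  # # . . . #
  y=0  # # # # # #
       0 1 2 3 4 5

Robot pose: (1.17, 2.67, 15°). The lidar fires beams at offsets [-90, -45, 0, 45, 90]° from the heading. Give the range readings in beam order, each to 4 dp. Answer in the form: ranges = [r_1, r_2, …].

beam 1: φ=-90°, α=285°
  cosα=0.2588 sinα=-0.9659 | (1,2) | tMaxX 3.2069 tMaxY 0.6936 | tΔX 3.8637 tΔY 1.0353
    t=0.6936 [y] (1,1) — stop
  → r_1 = 0.6936
beam 2: φ=-45°, α=330°
  cosα=0.8660 sinα=-0.5000 | (1,2) | tMaxX 0.9584 tMaxY 1.3400 | tΔX 1.1547 tΔY 2.0000
    t=0.9584 [x] (2,2)
    t=1.3400 [y] (2,1)
    t=2.1131 [x] (3,1)
    t=3.2678 [x] (4,1)
    t=3.3400 [y] (4,0) — stop
  → r_2 = 3.3400
beam 3: φ=0°, α=15°
  cosα=0.9659 sinα=0.2588 | (1,2) | tMaxX 0.8593 tMaxY 1.2750 | tΔX 1.0353 tΔY 3.8637
    t=0.8593 [x] (2,2)
    t=1.2750 [y] (2,3)
    t=1.8946 [x] (3,3) — stop
  → r_3 = 1.8946
beam 4: φ=45°, α=60°
  cosα=0.5000 sinα=0.8660 | (1,2) | tMaxX 1.6600 tMaxY 0.3811 | tΔX 2.0000 tΔY 1.1547
    t=0.3811 [y] (1,3)
    t=1.5358 [y] (1,4)
    t=1.6600 [x] (2,4) — stop
  → r_4 = 1.6600
beam 5: φ=90°, α=105°
  cosα=-0.2588 sinα=0.9659 | (1,2) | tMaxX 0.6568 tMaxY 0.3416 | tΔX 3.8637 tΔY 1.0353
    t=0.3416 [y] (1,3)
    t=0.6568 [x] (0,3) — stop
  → r_5 = 0.6568

ranges = [0.6936, 3.3400, 1.8946, 1.6600, 0.6568]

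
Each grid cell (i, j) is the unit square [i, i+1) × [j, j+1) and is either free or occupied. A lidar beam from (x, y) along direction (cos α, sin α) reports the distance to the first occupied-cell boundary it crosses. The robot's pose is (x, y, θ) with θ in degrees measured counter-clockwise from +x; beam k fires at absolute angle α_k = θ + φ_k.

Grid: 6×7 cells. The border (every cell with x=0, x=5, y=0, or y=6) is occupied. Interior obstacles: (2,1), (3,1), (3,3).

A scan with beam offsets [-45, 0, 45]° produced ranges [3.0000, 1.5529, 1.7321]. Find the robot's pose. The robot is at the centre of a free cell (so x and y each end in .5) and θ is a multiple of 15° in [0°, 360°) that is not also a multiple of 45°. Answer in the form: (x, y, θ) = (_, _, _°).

The pose lattice has 17·16 = 272 candidates. Test each by forward raycasting.
  (2.5, 2.5, 120°): beam 1 = 3.6235 ≠ 3.0000 ✗
  (1.5, 1.5, 240°): beam 1 = 0.5176 ≠ 3.0000 ✗
  (1.5, 1.5, 285°): beam 1 = 0.5774 ≠ 3.0000 ✗
  (1.5, 3.5, 240°): beam 1 = 0.5176 ≠ 3.0000 ✗
  …
  (2.5, 2.5, 165°): r_1=3.0000, r_2=1.5529, r_3=1.7321 — all match ✓
Only this pose fits every beam.

(x, y, θ) = (2.5, 2.5, 165°)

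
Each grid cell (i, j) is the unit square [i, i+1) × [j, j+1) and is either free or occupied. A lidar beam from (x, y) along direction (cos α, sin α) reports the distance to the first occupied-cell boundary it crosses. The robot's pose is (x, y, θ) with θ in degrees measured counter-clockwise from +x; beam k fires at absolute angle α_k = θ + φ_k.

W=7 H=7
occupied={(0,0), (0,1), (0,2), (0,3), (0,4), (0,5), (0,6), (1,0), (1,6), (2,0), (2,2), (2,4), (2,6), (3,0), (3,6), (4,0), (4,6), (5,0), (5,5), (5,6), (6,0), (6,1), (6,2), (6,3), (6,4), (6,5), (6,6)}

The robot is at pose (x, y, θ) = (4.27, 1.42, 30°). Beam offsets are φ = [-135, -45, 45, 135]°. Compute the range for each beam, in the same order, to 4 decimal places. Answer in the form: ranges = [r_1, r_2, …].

ranges = [0.4348, 1.6228, 3.7063, 2.2409]

beam 1: φ=-135°, α=255°
  cosα=-0.2588 sinα=-0.9659 | (4,1) | tMaxX 1.0432 tMaxY 0.4348 | tΔX 3.8637 tΔY 1.0353
    t=0.4348 [y] (4,0) — stop
  → r_1 = 0.4348
beam 2: φ=-45°, α=345°
  cosα=0.9659 sinα=-0.2588 | (4,1) | tMaxX 0.7558 tMaxY 1.6228 | tΔX 1.0353 tΔY 3.8637
    t=0.7558 [x] (5,1)
    t=1.6228 [y] (5,0) — stop
  → r_2 = 1.6228
beam 3: φ=45°, α=75°
  cosα=0.2588 sinα=0.9659 | (4,1) | tMaxX 2.8205 tMaxY 0.6005 | tΔX 3.8637 tΔY 1.0353
    t=0.6005 [y] (4,2)
    t=1.6357 [y] (4,3)
    t=2.6710 [y] (4,4)
    t=2.8205 [x] (5,4)
    t=3.7063 [y] (5,5) — stop
  → r_3 = 3.7063
beam 4: φ=135°, α=165°
  cosα=-0.9659 sinα=0.2588 | (4,1) | tMaxX 0.2795 tMaxY 2.2409 | tΔX 1.0353 tΔY 3.8637
    t=0.2795 [x] (3,1)
    t=1.3148 [x] (2,1)
    t=2.2409 [y] (2,2) — stop
  → r_4 = 2.2409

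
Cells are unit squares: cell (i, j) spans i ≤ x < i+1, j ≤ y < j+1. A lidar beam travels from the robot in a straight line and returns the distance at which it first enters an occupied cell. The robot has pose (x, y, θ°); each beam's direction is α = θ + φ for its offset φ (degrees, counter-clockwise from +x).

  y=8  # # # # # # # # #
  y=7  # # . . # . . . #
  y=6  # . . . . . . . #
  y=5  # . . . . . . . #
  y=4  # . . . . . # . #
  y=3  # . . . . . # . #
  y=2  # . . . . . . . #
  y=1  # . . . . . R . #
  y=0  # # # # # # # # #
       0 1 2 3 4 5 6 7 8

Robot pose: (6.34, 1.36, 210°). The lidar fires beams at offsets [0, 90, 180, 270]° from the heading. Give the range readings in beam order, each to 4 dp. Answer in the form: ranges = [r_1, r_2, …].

ranges = [0.7200, 0.4157, 1.9168, 7.6672]

beam 1: φ=0°, α=210°
  direction (-0.8660, -0.5000); cell (6,1); t to first gridline: x 0.3926, y 0.7200 (then +1.1547 / +2.0000)
    (5,1) via x @ 0.3926
    (5,0) via y @ 0.7200  # hit
  → r_1 = 0.7200
beam 2: φ=90°, α=300°
  direction (0.5000, -0.8660); cell (6,1); t to first gridline: x 1.3200, y 0.4157 (then +2.0000 / +1.1547)
    (6,0) via y @ 0.4157  # hit
  → r_2 = 0.4157
beam 3: φ=180°, α=30°
  direction (0.8660, 0.5000); cell (6,1); t to first gridline: x 0.7621, y 1.2800 (then +1.1547 / +2.0000)
    (7,1) via x @ 0.7621
    (7,2) via y @ 1.2800
    (8,2) via x @ 1.9168  # hit
  → r_3 = 1.9168
beam 4: φ=270°, α=120°
  direction (-0.5000, 0.8660); cell (6,1); t to first gridline: x 0.6800, y 0.7390 (then +2.0000 / +1.1547)
    (5,1) via x @ 0.6800
    (5,2) via y @ 0.7390
    (5,3) via y @ 1.8937
    (4,3) via x @ 2.6800
    (4,4) via y @ 3.0484
    (4,5) via y @ 4.2031
    (3,5) via x @ 4.6800
    (3,6) via y @ 5.3578
    (3,7) via y @ 6.5125
    (2,7) via x @ 6.6800
    (2,8) via y @ 7.6672  # hit
  → r_4 = 7.6672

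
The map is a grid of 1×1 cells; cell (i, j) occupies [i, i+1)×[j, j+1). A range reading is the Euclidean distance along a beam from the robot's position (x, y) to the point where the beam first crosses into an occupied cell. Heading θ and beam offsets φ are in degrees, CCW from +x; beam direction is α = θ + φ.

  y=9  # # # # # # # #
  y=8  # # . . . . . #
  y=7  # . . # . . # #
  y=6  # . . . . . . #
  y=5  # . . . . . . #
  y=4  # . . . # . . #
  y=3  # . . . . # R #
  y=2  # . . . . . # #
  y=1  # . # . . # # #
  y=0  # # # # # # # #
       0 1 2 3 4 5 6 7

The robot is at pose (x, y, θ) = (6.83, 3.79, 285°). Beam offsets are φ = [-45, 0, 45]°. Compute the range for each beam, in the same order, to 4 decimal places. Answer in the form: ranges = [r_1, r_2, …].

beam 1: φ=-45°, α=240°
  d=(-0.5000,-0.8660)  start (6,3)  tX=1.6600 tY=0.9122  stride 1/|dx|=2.0000 1/|dy|=1.1547
    cross y-line → (6,2), t=0.9122 (wall)
  → r_1 = 0.9122
beam 2: φ=0°, α=285°
  d=(0.2588,-0.9659)  start (6,3)  tX=0.6568 tY=0.8179  stride 1/|dx|=3.8637 1/|dy|=1.0353
    cross x-line → (7,3), t=0.6568 (wall)
  → r_2 = 0.6568
beam 3: φ=45°, α=330°
  d=(0.8660,-0.5000)  start (6,3)  tX=0.1963 tY=1.5800  stride 1/|dx|=1.1547 1/|dy|=2.0000
    cross x-line → (7,3), t=0.1963 (wall)
  → r_3 = 0.1963

ranges = [0.9122, 0.6568, 0.1963]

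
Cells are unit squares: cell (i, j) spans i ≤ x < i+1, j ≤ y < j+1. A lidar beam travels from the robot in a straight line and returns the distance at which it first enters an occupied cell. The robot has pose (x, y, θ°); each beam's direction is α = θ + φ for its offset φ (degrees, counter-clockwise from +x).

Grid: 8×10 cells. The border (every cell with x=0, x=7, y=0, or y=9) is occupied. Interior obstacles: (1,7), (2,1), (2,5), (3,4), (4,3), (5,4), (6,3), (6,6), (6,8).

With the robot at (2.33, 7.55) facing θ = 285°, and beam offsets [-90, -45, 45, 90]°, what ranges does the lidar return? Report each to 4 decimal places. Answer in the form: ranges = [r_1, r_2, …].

beam 1: φ=-90°, α=195°
  d=(-0.9659,-0.2588)  start (2,7)  tX=0.3416 tY=2.1250  stride 1/|dx|=1.0353 1/|dy|=3.8637
    cross x-line → (1,7), t=0.3416 (wall)
  → r_1 = 0.3416
beam 2: φ=-45°, α=240°
  d=(-0.5000,-0.8660)  start (2,7)  tX=0.6600 tY=0.6351  stride 1/|dx|=2.0000 1/|dy|=1.1547
    cross y-line → (2,6), t=0.6351
    cross x-line → (1,6), t=0.6600
    cross y-line → (1,5), t=1.7898
    cross x-line → (0,5), t=2.6600 (wall)
  → r_2 = 2.6600
beam 3: φ=45°, α=330°
  d=(0.8660,-0.5000)  start (2,7)  tX=0.7736 tY=1.1000  stride 1/|dx|=1.1547 1/|dy|=2.0000
    cross x-line → (3,7), t=0.7736
    cross y-line → (3,6), t=1.1000
    cross x-line → (4,6), t=1.9283
    cross x-line → (5,6), t=3.0831
    cross y-line → (5,5), t=3.1000
    cross x-line → (6,5), t=4.2378
    cross y-line → (6,4), t=5.1000
    cross x-line → (7,4), t=5.3925 (wall)
  → r_3 = 5.3925
beam 4: φ=90°, α=15°
  d=(0.9659,0.2588)  start (2,7)  tX=0.6936 tY=1.7387  stride 1/|dx|=1.0353 1/|dy|=3.8637
    cross x-line → (3,7), t=0.6936
    cross x-line → (4,7), t=1.7289
    cross y-line → (4,8), t=1.7387
    cross x-line → (5,8), t=2.7642
    cross x-line → (6,8), t=3.7995 (wall)
  → r_4 = 3.7995

ranges = [0.3416, 2.6600, 5.3925, 3.7995]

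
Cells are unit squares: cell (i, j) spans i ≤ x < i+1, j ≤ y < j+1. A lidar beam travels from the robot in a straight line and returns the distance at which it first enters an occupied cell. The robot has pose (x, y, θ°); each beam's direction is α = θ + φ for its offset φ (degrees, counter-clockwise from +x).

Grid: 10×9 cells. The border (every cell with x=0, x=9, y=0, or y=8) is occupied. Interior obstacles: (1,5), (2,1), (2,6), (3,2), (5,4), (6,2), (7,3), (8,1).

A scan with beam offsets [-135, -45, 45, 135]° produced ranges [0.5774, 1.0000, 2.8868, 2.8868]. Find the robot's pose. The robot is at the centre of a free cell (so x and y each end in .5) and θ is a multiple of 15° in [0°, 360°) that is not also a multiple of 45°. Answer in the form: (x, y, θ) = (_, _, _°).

(x, y, θ) = (6.5, 7.5, 195°)

Enumerate (i+0.5, j+0.5, θ) over the 48 free cells and 16 admissible headings. For each, cast all 4 beams and compare to the given ranges.
  (4.5, 2.5, 240°): beam 1 = 5.6940 ≠ 0.5774 ✗
  (1.5, 7.5, 75°): beam 1 = 1.0000 ≠ 0.5774 ✗
  (1.5, 1.5, 330°): beam 1 = 0.5176 ≠ 0.5774 ✗
  …
  (6.5, 7.5, 195°): r_1=0.5774, r_2=1.0000, r_3=2.8868, r_4=2.8868 — all match ✓
Unique over the lattice → pose = (6.5, 7.5, 195°).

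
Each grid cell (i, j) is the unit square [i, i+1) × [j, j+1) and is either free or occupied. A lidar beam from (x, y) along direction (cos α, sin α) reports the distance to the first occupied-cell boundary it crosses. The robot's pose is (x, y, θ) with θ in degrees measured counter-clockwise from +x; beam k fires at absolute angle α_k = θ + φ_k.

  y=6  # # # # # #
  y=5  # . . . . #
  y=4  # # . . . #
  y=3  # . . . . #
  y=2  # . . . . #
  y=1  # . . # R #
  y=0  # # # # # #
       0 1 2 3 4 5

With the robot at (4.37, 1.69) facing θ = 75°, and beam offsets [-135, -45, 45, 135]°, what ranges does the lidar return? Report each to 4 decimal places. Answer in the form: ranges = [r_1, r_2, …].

beam 1: φ=-135°, α=300°
  direction (0.5000, -0.8660); cell (4,1); t to first gridline: x 1.2600, y 0.7967 (then +2.0000 / +1.1547)
    (4,0) via y @ 0.7967  # hit
  → r_1 = 0.7967
beam 2: φ=-45°, α=30°
  direction (0.8660, 0.5000); cell (4,1); t to first gridline: x 0.7275, y 0.6200 (then +1.1547 / +2.0000)
    (4,2) via y @ 0.6200
    (5,2) via x @ 0.7275  # hit
  → r_2 = 0.7275
beam 3: φ=45°, α=120°
  direction (-0.5000, 0.8660); cell (4,1); t to first gridline: x 0.7400, y 0.3580 (then +2.0000 / +1.1547)
    (4,2) via y @ 0.3580
    (3,2) via x @ 0.7400
    (3,3) via y @ 1.5127
    (3,4) via y @ 2.6674
    (2,4) via x @ 2.7400
    (2,5) via y @ 3.8221
    (1,5) via x @ 4.7400
    (1,6) via y @ 4.9768  # hit
  → r_3 = 4.9768
beam 4: φ=135°, α=210°
  direction (-0.8660, -0.5000); cell (4,1); t to first gridline: x 0.4272, y 1.3800 (then +1.1547 / +2.0000)
    (3,1) via x @ 0.4272  # hit
  → r_4 = 0.4272

ranges = [0.7967, 0.7275, 4.9768, 0.4272]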